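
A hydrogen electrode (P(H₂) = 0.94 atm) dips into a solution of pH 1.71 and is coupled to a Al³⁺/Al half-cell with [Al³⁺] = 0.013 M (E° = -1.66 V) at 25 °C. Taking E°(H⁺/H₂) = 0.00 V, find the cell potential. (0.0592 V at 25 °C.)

The hydrogen couple is the cathode, so E°_cell = 1.66 V; n = 6.
[H⁺] = 10^(−1.71) = 0.019 M, and Q = [Al³⁺]^2·P(H₂)^3 / [H⁺]^6 = 2.55 × 10^6.
E = E° − (0.0592/6) log Q = 1.66 − (0.0592/6)(6.407) = 1.597 V.

1.60 V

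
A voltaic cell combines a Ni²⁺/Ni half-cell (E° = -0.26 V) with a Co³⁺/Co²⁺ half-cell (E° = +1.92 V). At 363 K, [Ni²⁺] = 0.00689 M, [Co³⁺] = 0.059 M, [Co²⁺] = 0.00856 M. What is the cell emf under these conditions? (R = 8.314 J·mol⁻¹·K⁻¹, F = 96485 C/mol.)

The Co³⁺/Co²⁺ couple has the higher reduction potential and acts as the cathode, so E°_cell = +1.92 − (-0.26) = 2.18 V.
Balancing electrons gives n = 2; the reaction quotient is Q = [Ni²⁺]·[Co²⁺]^2/[Co³⁺]^2 = 1.45 × 10^-4.
E = E° − (RT/nF) ln Q = 2.18 − (8.314×363)/(2×96485) × (-8.839) = 2.180 + 0.138 = 2.318 V.

2.32 V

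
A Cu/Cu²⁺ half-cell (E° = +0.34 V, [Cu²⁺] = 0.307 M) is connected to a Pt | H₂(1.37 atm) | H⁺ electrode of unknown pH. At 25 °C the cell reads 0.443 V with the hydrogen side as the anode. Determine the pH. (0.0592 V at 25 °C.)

pH = 1.93

E°_cell = 0.34 V and n = 2.
log Q = n(E° − E)/0.0592 = 2×(0.34 − 0.443)/0.0592 = -3.480.
With Q = [H⁺]^2 / ([Cu²⁺]·P(H₂)), solving for [H⁺] gives log[H⁺] = -1.928, so pH = 1.93.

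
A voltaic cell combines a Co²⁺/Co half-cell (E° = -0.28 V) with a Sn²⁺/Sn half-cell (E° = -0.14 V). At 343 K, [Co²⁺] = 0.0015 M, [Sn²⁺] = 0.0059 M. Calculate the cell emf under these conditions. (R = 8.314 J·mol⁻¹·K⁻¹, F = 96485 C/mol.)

The Sn²⁺/Sn couple has the higher reduction potential and acts as the cathode, so E°_cell = -0.14 − (-0.28) = 0.14 V.
Balancing electrons gives n = 2; the reaction quotient is Q = [Co²⁺]/[Sn²⁺] = 0.254.
E = E° − (RT/nF) ln Q = 0.14 − (8.314×343)/(2×96485) × (-1.369) = 0.140 + 0.020 = 0.160 V.

0.160 V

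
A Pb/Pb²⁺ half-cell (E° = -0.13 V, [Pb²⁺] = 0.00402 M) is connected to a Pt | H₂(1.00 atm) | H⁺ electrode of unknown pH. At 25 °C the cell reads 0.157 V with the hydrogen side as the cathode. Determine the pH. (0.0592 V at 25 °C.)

pH = 0.74

E°_cell = 0.13 V and n = 2.
log Q = n(E° − E)/0.0592 = 2×(0.13 − 0.157)/0.0592 = -0.912.
With Q = [Pb²⁺]·P(H₂) / [H⁺]^2, solving for [H⁺] gives log[H⁺] = -0.742, so pH = 0.74.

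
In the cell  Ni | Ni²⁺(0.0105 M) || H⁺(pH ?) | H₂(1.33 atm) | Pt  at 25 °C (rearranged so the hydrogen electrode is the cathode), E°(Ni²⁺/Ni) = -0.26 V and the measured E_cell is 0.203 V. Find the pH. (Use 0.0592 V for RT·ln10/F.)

E°_cell = 0.26 V and n = 2.
log Q = n(E° − E)/0.0592 = 2×(0.26 − 0.203)/0.0592 = 1.926.
With Q = [Ni²⁺]·P(H₂) / [H⁺]^2, solving for [H⁺] gives log[H⁺] = -1.890, so pH = 1.89.

pH = 1.89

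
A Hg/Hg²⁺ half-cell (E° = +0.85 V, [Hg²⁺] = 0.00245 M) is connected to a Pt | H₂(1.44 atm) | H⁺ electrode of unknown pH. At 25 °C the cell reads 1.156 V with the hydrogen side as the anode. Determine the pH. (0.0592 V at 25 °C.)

E°_cell = 0.85 V and n = 2.
log Q = n(E° − E)/0.0592 = 2×(0.85 − 1.156)/0.0592 = -10.338.
With Q = [H⁺]^2 / ([Hg²⁺]·P(H₂)), solving for [H⁺] gives log[H⁺] = -6.395, so pH = 6.40.

pH = 6.40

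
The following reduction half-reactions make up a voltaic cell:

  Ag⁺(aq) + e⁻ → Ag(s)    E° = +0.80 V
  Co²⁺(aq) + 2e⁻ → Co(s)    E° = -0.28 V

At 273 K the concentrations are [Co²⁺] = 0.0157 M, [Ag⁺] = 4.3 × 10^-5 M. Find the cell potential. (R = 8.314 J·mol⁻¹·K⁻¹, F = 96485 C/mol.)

0.892 V

The Ag⁺/Ag couple has the higher reduction potential and acts as the cathode, so E°_cell = +0.80 − (-0.28) = 1.08 V.
Balancing electrons gives n = 2; the reaction quotient is Q = [Co²⁺]/[Ag⁺]^2 = 8.49 × 10^6.
E = E° − (RT/nF) ln Q = 1.08 − (8.314×273)/(2×96485) × (15.955) = 1.080 − 0.188 = 0.892 V.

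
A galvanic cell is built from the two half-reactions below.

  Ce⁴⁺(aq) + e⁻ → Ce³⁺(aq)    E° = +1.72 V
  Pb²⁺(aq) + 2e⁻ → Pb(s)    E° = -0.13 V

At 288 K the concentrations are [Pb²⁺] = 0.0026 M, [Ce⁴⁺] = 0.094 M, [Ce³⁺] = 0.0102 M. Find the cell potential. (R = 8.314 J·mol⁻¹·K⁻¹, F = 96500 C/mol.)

1.98 V

The Ce⁴⁺/Ce³⁺ couple has the higher reduction potential and acts as the cathode, so E°_cell = +1.72 − (-0.13) = 1.85 V.
Balancing electrons gives n = 2; the reaction quotient is Q = [Pb²⁺]·[Ce³⁺]^2/[Ce⁴⁺]^2 = 3.06 × 10^-5.
E = E° − (RT/nF) ln Q = 1.85 − (8.314×288)/(2×96500) × (-10.394) = 1.850 + 0.129 = 1.979 V.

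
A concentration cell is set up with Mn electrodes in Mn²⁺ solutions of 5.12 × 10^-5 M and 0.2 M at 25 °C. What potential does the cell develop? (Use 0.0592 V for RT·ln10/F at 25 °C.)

0.11 V

Both half-cells are Mn²⁺/Mn, so E°_cell = 0. The concentrated side is the cathode; the cell reaction moves Mn²⁺ from high to low concentration with n = 2.
Q = [Mn²⁺]_dilute/[Mn²⁺]_conc = 5.12 × 10^-5/0.2 = 2.56 × 10^-4.
E = 0 − (0.0592/2) log Q = −(0.0592/2)(-3.592) = 0.1063 V.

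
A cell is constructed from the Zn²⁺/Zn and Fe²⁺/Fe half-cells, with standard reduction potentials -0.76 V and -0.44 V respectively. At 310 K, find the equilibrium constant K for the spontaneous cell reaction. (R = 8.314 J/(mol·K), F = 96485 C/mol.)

E°_cell = -0.44 − (-0.76) = 0.32 V, with n = 2 electrons transferred.
At equilibrium E = 0, so the Nernst equation gives ln K = nFE°/RT = (2)(96485)(0.32)/((8.314)(310)) = 23.96.
K = e^23.96 = 2.5 × 10^10.

2.5 × 10^10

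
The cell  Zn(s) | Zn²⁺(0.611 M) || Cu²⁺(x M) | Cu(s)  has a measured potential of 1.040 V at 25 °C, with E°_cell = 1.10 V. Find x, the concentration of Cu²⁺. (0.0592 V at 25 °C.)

From the Nernst equation, log Q = n(E° − E)/0.0592 = 2(1.10 − 1.040)/0.0592 = 2.027, so Q = 106.
With Q = [Zn²⁺]/[Cu²⁺] and the known concentrations, [Cu²⁺] in the denominator gives [Cu²⁺] = 0.0057 M.

0.0057 M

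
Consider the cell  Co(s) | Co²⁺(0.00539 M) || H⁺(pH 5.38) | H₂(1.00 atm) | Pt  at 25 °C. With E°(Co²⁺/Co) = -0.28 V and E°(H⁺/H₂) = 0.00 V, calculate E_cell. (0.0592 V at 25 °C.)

The hydrogen couple is the cathode, so E°_cell = 0.28 V; n = 2.
[H⁺] = 10^(−5.38) = 4.2 × 10^-6 M, and Q = [Co²⁺]·P(H₂) / [H⁺]^2 = 3.1 × 10^8.
E = E° − (0.0592/2) log Q = 0.28 − (0.0592/2)(8.492) = 0.029 V.

0.029 V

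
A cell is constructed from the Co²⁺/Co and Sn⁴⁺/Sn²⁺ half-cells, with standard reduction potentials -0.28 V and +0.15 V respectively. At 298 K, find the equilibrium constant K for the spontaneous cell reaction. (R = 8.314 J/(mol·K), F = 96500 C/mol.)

E°_cell = +0.15 − (-0.28) = 0.43 V, with n = 2 electrons transferred.
At equilibrium E = 0, so the Nernst equation gives ln K = nFE°/RT = (2)(96500)(0.43)/((8.314)(298)) = 33.50.
K = e^33.50 = 3.5 × 10^14.

3.5 × 10^14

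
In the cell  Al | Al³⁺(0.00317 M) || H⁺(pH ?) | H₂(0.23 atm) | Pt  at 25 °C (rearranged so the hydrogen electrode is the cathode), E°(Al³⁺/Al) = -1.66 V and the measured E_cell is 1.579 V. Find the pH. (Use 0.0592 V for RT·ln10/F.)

pH = 2.52

E°_cell = 1.66 V and n = 6.
log Q = n(E° − E)/0.0592 = 6×(1.66 − 1.579)/0.0592 = 8.209.
With Q = [Al³⁺]^2·P(H₂)^3 / [H⁺]^6, solving for [H⁺] gives log[H⁺] = -2.520, so pH = 2.52.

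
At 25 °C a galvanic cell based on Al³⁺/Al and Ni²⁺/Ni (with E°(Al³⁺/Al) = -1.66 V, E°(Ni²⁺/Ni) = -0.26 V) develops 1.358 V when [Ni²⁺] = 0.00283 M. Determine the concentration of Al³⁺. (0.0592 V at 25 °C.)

From the Nernst equation, log Q = n(E° − E)/0.0592 = 6(1.40 − 1.358)/0.0592 = 4.257, so Q = 1.81 × 10^4.
With Q = [Al³⁺]^2/[Ni²⁺]^3 and the known concentrations, [Al³⁺]^2 in the numerator gives [Al³⁺] = 0.02 M.

0.02 M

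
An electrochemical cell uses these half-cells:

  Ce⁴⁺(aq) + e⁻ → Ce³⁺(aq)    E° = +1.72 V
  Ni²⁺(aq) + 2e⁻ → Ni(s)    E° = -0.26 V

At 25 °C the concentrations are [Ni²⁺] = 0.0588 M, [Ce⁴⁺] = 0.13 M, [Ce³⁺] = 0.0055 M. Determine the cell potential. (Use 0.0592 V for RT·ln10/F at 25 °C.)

The Ce⁴⁺/Ce³⁺ couple has the higher reduction potential and acts as the cathode, so E°_cell = +1.72 − (-0.26) = 1.98 V.
Balancing electrons gives n = 2; the reaction quotient is Q = [Ni²⁺]·[Ce³⁺]^2/[Ce⁴⁺]^2 = 1.05 × 10^-4.
At 25 °C, E = E° − (0.0592/n) log Q = 1.98 − (0.0592/2)(-3.978) = 1.980 + 0.118 = 2.098 V.

2.10 V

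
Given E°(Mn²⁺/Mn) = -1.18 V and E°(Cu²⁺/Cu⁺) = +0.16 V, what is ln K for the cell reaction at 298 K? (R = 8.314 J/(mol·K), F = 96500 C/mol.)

E°_cell = +0.16 − (-1.18) = 1.34 V, with n = 2 electrons transferred.
At equilibrium E = 0, so the Nernst equation gives ln K = nFE°/RT = (2)(96500)(1.34)/((8.314)(298)) = 104.38.

ln K = 104.4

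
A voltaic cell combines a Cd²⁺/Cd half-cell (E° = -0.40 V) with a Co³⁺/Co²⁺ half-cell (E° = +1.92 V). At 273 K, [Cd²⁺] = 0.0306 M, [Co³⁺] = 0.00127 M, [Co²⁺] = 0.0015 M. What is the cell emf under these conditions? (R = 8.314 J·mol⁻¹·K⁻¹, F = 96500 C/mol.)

2.36 V

The Co³⁺/Co²⁺ couple has the higher reduction potential and acts as the cathode, so E°_cell = +1.92 − (-0.40) = 2.32 V.
Balancing electrons gives n = 2; the reaction quotient is Q = [Cd²⁺]·[Co²⁺]^2/[Co³⁺]^2 = 0.0427.
E = E° − (RT/nF) ln Q = 2.32 − (8.314×273)/(2×96500) × (-3.154) = 2.320 + 0.037 = 2.357 V.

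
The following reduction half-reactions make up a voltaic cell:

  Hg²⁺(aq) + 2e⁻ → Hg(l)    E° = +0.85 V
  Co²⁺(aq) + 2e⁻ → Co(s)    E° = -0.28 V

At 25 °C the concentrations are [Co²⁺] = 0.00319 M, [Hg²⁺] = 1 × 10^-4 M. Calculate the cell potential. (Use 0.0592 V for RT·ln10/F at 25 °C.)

1.09 V

The Hg²⁺/Hg couple has the higher reduction potential and acts as the cathode, so E°_cell = +0.85 − (-0.28) = 1.13 V.
Balancing electrons gives n = 2; the reaction quotient is Q = [Co²⁺]/[Hg²⁺] = 31.9.
At 25 °C, E = E° − (0.0592/n) log Q = 1.13 − (0.0592/2)(1.504) = 1.130 − 0.045 = 1.085 V.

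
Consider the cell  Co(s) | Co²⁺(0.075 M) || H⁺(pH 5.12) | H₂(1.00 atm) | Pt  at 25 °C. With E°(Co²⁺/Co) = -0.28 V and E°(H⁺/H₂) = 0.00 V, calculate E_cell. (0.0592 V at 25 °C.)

0.010 V

The hydrogen couple is the cathode, so E°_cell = 0.28 V; n = 2.
[H⁺] = 10^(−5.12) = 7.6 × 10^-6 M, and Q = [Co²⁺]·P(H₂) / [H⁺]^2 = 1.3 × 10^9.
E = E° − (0.0592/2) log Q = 0.28 − (0.0592/2)(9.115) = 0.010 V.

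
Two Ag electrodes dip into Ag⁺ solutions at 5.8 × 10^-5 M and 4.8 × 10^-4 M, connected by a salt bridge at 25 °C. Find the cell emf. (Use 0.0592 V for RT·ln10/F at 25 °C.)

0.054 V

Both half-cells are Ag⁺/Ag, so E°_cell = 0. The concentrated side is the cathode; the cell reaction moves Ag⁺ from high to low concentration with n = 1.
Q = [Ag⁺]_dilute/[Ag⁺]_conc = 5.8 × 10^-5/4.8 × 10^-4 = 0.121.
E = 0 − (0.0592/1) log Q = −(0.0592/1)(-0.918) = 0.0543 V.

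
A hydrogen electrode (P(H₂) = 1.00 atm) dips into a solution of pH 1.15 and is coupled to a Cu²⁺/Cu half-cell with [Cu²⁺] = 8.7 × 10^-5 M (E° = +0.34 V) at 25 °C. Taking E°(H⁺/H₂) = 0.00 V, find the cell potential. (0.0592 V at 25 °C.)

The Cu²⁺/Cu couple is the cathode, so E°_cell = 0.34 V; n = 2.
[H⁺] = 10^(−1.15) = 0.071 M, and Q = [H⁺]^2 / ([Cu²⁺]·P(H₂)) = 57.6.
E = E° − (0.0592/2) log Q = 0.34 − (0.0592/2)(1.760) = 0.288 V.

0.29 V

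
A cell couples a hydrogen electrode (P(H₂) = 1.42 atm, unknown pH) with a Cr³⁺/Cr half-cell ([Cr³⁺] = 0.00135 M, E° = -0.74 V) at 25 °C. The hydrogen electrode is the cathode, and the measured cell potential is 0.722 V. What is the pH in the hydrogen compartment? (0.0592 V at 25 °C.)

pH = 1.18

E°_cell = 0.74 V and n = 6.
log Q = n(E° − E)/0.0592 = 6×(0.74 − 0.722)/0.0592 = 1.824.
With Q = [Cr³⁺]^2·P(H₂)^3 / [H⁺]^6, solving for [H⁺] gives log[H⁺] = -1.184, so pH = 1.18.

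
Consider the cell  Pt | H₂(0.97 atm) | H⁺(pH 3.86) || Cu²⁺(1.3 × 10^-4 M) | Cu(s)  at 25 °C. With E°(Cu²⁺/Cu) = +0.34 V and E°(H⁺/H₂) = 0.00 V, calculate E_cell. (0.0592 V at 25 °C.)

0.45 V

The Cu²⁺/Cu couple is the cathode, so E°_cell = 0.34 V; n = 2.
[H⁺] = 10^(−3.86) = 1.4 × 10^-4 M, and Q = [H⁺]^2 / ([Cu²⁺]·P(H₂)) = 1.51 × 10^-4.
E = E° − (0.0592/2) log Q = 0.34 − (0.0592/2)(-3.821) = 0.453 V.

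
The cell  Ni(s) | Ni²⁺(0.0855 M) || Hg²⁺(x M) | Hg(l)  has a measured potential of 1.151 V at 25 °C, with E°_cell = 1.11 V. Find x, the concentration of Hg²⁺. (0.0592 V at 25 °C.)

2.1 M

From the Nernst equation, log Q = n(E° − E)/0.0592 = 2(1.11 − 1.151)/0.0592 = -1.385, so Q = 0.0412.
With Q = [Ni²⁺]/[Hg²⁺] and the known concentrations, [Hg²⁺] in the denominator gives [Hg²⁺] = 2.1 M.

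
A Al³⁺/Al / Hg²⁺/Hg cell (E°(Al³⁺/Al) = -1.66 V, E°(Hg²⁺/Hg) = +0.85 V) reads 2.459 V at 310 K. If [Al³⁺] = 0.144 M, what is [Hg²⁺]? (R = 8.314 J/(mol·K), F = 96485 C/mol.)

0.006 M

From the Nernst equation, ln Q = nF(E° − E)/RT = 6×96485×(2.51 − 2.459)/(8.314×310) = 11.455, so Q = 9.44 × 10^4.
With Q = [Al³⁺]^2/[Hg²⁺]^3 and the known concentrations, [Hg²⁺]^3 in the denominator gives [Hg²⁺] = 0.006 M.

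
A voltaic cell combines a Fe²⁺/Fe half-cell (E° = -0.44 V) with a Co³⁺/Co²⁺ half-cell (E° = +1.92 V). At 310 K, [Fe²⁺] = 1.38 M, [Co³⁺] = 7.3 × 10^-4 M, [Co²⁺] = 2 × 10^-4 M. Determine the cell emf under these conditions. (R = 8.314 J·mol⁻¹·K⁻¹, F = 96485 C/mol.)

The Co³⁺/Co²⁺ couple has the higher reduction potential and acts as the cathode, so E°_cell = +1.92 − (-0.44) = 2.36 V.
Balancing electrons gives n = 2; the reaction quotient is Q = [Fe²⁺]·[Co²⁺]^2/[Co³⁺]^2 = 0.104.
E = E° − (RT/nF) ln Q = 2.36 − (8.314×310)/(2×96485) × (-2.267) = 2.360 + 0.030 = 2.390 V.

2.39 V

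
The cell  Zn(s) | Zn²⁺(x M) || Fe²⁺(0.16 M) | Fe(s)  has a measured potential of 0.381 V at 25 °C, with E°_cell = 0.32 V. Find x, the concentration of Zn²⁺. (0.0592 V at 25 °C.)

0.0014 M

From the Nernst equation, log Q = n(E° − E)/0.0592 = 2(0.32 − 0.381)/0.0592 = -2.061, so Q = 0.00869.
With Q = [Zn²⁺]/[Fe²⁺] and the known concentrations, [Zn²⁺] in the numerator gives [Zn²⁺] = 0.0014 M.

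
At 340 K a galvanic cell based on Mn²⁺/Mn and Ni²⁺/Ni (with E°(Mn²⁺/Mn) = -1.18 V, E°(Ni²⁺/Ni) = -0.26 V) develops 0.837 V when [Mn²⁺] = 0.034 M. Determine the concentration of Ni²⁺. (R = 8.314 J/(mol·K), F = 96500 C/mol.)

From the Nernst equation, ln Q = nF(E° − E)/RT = 2×96500×(0.92 − 0.837)/(8.314×340) = 5.667, so Q = 289.
With Q = [Mn²⁺]/[Ni²⁺] and the known concentrations, [Ni²⁺] in the denominator gives [Ni²⁺] = 1.2 × 10^-4 M.

1.2 × 10^-4 M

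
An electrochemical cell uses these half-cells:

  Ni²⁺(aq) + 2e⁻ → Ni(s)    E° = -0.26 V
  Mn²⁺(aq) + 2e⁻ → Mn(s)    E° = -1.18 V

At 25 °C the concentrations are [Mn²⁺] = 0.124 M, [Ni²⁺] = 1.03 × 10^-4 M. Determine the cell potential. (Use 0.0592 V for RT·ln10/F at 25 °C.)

The Ni²⁺/Ni couple has the higher reduction potential and acts as the cathode, so E°_cell = -0.26 − (-1.18) = 0.92 V.
Balancing electrons gives n = 2; the reaction quotient is Q = [Mn²⁺]/[Ni²⁺] = 1200.
At 25 °C, E = E° − (0.0592/n) log Q = 0.92 − (0.0592/2)(3.081) = 0.920 − 0.091 = 0.829 V.

0.829 V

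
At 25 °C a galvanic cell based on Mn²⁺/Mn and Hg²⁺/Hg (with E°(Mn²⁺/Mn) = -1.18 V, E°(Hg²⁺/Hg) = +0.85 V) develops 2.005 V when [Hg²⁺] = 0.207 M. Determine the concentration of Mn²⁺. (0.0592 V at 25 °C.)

From the Nernst equation, log Q = n(E° − E)/0.0592 = 2(2.03 − 2.005)/0.0592 = 0.845, so Q = 6.99.
With Q = [Mn²⁺]/[Hg²⁺] and the known concentrations, [Mn²⁺] in the numerator gives [Mn²⁺] = 1.4 M.

1.4 M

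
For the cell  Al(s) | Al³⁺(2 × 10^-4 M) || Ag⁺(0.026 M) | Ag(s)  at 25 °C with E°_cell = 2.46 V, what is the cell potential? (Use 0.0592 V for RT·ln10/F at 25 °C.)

2.44 V

Balancing electrons gives n = 3; the reaction quotient is Q = [Al³⁺]/[Ag⁺]^3 = 11.4.
At 25 °C, E = E° − (0.0592/n) log Q = 2.46 − (0.0592/3)(1.056) = 2.460 − 0.021 = 2.439 V.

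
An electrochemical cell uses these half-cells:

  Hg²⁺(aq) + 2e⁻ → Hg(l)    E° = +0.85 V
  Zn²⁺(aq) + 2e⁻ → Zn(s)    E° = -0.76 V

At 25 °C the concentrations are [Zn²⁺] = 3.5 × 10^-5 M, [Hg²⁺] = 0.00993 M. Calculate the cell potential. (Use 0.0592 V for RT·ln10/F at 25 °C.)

The Hg²⁺/Hg couple has the higher reduction potential and acts as the cathode, so E°_cell = +0.85 − (-0.76) = 1.61 V.
Balancing electrons gives n = 2; the reaction quotient is Q = [Zn²⁺]/[Hg²⁺] = 0.00352.
At 25 °C, E = E° − (0.0592/n) log Q = 1.61 − (0.0592/2)(-2.453) = 1.610 + 0.073 = 1.683 V.

1.68 V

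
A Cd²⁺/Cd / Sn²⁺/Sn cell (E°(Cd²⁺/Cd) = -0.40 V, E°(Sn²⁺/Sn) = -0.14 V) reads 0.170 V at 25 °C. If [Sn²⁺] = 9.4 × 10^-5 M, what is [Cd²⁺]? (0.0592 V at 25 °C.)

0.1 M

From the Nernst equation, log Q = n(E° − E)/0.0592 = 2(0.26 − 0.170)/0.0592 = 3.041, so Q = 1100.
With Q = [Cd²⁺]/[Sn²⁺] and the known concentrations, [Cd²⁺] in the numerator gives [Cd²⁺] = 0.1 M.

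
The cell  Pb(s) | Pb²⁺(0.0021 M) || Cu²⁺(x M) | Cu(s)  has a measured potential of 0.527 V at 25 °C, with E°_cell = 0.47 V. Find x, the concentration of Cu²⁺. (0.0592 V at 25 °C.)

0.18 M

From the Nernst equation, log Q = n(E° − E)/0.0592 = 2(0.47 − 0.527)/0.0592 = -1.926, so Q = 0.0119.
With Q = [Pb²⁺]/[Cu²⁺] and the known concentrations, [Cu²⁺] in the denominator gives [Cu²⁺] = 0.18 M.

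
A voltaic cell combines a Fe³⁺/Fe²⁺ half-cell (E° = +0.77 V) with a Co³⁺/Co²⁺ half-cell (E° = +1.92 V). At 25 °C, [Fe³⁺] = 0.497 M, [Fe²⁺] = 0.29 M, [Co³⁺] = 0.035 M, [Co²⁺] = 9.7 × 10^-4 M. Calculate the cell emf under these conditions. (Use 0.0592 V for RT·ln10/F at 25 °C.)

The Co³⁺/Co²⁺ couple has the higher reduction potential and acts as the cathode, so E°_cell = +1.92 − (+0.77) = 1.15 V.
Balancing electrons gives n = 1; the reaction quotient is Q = [Fe³⁺]·[Co²⁺]/([Fe²⁺]·[Co³⁺]) = 0.0475.
At 25 °C, E = E° − (0.0592/n) log Q = 1.15 − (0.0592/1)(-1.323) = 1.150 + 0.078 = 1.228 V.

1.23 V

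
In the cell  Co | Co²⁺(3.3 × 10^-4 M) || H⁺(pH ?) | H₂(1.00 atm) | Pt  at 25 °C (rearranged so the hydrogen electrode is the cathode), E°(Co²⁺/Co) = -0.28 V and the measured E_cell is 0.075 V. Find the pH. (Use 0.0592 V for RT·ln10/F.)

E°_cell = 0.28 V and n = 2.
log Q = n(E° − E)/0.0592 = 2×(0.28 − 0.075)/0.0592 = 6.926.
With Q = [Co²⁺]·P(H₂) / [H⁺]^2, solving for [H⁺] gives log[H⁺] = -5.204, so pH = 5.20.

pH = 5.20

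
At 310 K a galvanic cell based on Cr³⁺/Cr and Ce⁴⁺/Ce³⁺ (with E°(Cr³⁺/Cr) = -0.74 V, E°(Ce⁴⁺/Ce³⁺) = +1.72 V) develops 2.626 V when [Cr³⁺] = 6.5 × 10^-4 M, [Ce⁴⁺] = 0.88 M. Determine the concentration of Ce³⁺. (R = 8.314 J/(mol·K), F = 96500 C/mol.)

From the Nernst equation, ln Q = nF(E° − E)/RT = 3×96500×(2.46 − 2.626)/(8.314×310) = -18.646, so Q = 7.98 × 10^-9.
With Q = [Cr³⁺]·[Ce³⁺]^3/[Ce⁴⁺]^3 and the known concentrations, [Ce³⁺]^3 in the numerator gives [Ce³⁺] = 0.02 M.

0.02 M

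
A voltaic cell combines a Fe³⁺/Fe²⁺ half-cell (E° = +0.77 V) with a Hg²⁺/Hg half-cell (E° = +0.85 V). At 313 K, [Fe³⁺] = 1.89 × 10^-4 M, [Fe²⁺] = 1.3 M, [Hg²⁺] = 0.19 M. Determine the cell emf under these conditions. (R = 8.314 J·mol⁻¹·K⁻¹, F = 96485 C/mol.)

The Hg²⁺/Hg couple has the higher reduction potential and acts as the cathode, so E°_cell = +0.85 − (+0.77) = 0.08 V.
Balancing electrons gives n = 2; the reaction quotient is Q = [Fe³⁺]^2/([Fe²⁺]^2·[Hg²⁺]) = 1.11 × 10^-7.
E = E° − (RT/nF) ln Q = 0.08 − (8.314×313)/(2×96485) × (-16.012) = 0.080 + 0.216 = 0.296 V.

0.296 V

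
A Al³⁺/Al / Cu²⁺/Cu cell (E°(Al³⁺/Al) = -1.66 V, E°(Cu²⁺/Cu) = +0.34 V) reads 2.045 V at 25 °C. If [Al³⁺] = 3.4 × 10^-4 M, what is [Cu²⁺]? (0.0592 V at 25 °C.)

From the Nernst equation, log Q = n(E° − E)/0.0592 = 6(2.00 − 2.045)/0.0592 = -4.561, so Q = 2.75 × 10^-5.
With Q = [Al³⁺]^2/[Cu²⁺]^3 and the known concentrations, [Cu²⁺]^3 in the denominator gives [Cu²⁺] = 0.16 M.

0.16 M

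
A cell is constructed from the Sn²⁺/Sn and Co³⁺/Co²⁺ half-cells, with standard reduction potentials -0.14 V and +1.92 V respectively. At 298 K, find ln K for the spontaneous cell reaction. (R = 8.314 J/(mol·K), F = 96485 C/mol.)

E°_cell = +1.92 − (-0.14) = 2.06 V, with n = 2 electrons transferred.
At equilibrium E = 0, so the Nernst equation gives ln K = nFE°/RT = (2)(96485)(2.06)/((8.314)(298)) = 160.45.

ln K = 160.4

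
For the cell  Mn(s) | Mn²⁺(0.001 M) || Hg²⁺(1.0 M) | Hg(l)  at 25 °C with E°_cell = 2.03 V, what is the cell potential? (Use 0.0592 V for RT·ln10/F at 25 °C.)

Balancing electrons gives n = 2; the reaction quotient is Q = [Mn²⁺]/[Hg²⁺] = 0.00100.
At 25 °C, E = E° − (0.0592/n) log Q = 2.03 − (0.0592/2)(-3.000) = 2.030 + 0.089 = 2.119 V.

2.12 V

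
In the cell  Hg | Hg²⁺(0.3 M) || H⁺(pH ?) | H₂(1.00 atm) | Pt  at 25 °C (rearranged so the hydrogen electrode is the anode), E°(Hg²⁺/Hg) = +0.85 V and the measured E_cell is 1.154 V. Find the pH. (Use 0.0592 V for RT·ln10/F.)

pH = 5.40

E°_cell = 0.85 V and n = 2.
log Q = n(E° − E)/0.0592 = 2×(0.85 − 1.154)/0.0592 = -10.270.
With Q = [H⁺]^2 / ([Hg²⁺]·P(H₂)), solving for [H⁺] gives log[H⁺] = -5.397, so pH = 5.40.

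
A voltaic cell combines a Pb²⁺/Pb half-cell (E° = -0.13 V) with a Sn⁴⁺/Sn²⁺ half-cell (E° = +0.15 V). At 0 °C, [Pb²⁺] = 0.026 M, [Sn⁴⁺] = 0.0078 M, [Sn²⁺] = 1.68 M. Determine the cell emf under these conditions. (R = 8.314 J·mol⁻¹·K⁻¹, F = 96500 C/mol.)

The Sn⁴⁺/Sn²⁺ couple has the higher reduction potential and acts as the cathode, so E°_cell = +0.15 − (-0.13) = 0.28 V.
Balancing electrons gives n = 2; the reaction quotient is Q = [Pb²⁺]·[Sn²⁺]/[Sn⁴⁺] = 5.60.
E = E° − (RT/nF) ln Q = 0.28 − (8.314×273)/(2×96500) × (1.723) = 0.280 − 0.020 = 0.260 V.

0.260 V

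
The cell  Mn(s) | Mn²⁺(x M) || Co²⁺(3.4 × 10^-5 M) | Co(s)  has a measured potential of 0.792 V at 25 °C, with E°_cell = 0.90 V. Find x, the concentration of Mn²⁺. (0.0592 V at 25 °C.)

From the Nernst equation, log Q = n(E° − E)/0.0592 = 2(0.90 − 0.792)/0.0592 = 3.649, so Q = 4450.
With Q = [Mn²⁺]/[Co²⁺] and the known concentrations, [Mn²⁺] in the numerator gives [Mn²⁺] = 0.15 M.

0.15 M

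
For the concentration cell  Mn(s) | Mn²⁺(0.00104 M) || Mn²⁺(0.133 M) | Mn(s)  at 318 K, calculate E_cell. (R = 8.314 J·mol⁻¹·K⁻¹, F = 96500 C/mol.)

Both half-cells are Mn²⁺/Mn, so E°_cell = 0. The concentrated side is the cathode; the cell reaction moves Mn²⁺ from high to low concentration with n = 2.
Q = [Mn²⁺]_dilute/[Mn²⁺]_conc = 0.00104/0.133 = 0.00782.
E = 0 − (RT/nF) ln Q = −((8.314×318)/(2×96500))(-4.851) = 0.0665 V.

0.066 V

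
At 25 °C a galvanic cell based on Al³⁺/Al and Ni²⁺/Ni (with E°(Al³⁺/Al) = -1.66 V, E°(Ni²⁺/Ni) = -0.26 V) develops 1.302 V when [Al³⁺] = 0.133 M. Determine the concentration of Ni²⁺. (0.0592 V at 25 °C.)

1.3 × 10^-4 M

From the Nernst equation, log Q = n(E° − E)/0.0592 = 6(1.40 − 1.302)/0.0592 = 9.932, so Q = 8.56 × 10^9.
With Q = [Al³⁺]^2/[Ni²⁺]^3 and the known concentrations, [Ni²⁺]^3 in the denominator gives [Ni²⁺] = 1.3 × 10^-4 M.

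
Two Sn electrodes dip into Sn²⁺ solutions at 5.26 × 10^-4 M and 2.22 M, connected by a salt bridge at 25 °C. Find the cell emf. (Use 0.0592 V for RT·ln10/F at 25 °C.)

Both half-cells are Sn²⁺/Sn, so E°_cell = 0. The concentrated side is the cathode; the cell reaction moves Sn²⁺ from high to low concentration with n = 2.
Q = [Sn²⁺]_dilute/[Sn²⁺]_conc = 5.26 × 10^-4/2.22 = 2.37 × 10^-4.
E = 0 − (0.0592/2) log Q = −(0.0592/2)(-3.625) = 0.1073 V.

0.11 V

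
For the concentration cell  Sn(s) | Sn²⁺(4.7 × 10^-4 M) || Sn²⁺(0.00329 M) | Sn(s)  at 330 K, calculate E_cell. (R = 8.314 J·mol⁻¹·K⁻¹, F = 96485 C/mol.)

Both half-cells are Sn²⁺/Sn, so E°_cell = 0. The concentrated side is the cathode; the cell reaction moves Sn²⁺ from high to low concentration with n = 2.
Q = [Sn²⁺]_dilute/[Sn²⁺]_conc = 4.7 × 10^-4/0.00329 = 0.143.
E = 0 − (RT/nF) ln Q = −((8.314×330)/(2×96485))(-1.946) = 0.0277 V.

0.028 V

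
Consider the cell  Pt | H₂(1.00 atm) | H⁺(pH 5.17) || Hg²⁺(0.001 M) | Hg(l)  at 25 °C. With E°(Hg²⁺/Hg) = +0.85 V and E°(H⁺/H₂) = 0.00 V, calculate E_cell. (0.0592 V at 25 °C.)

The Hg²⁺/Hg couple is the cathode, so E°_cell = 0.85 V; n = 2.
[H⁺] = 10^(−5.17) = 6.8 × 10^-6 M, and Q = [H⁺]^2 / ([Hg²⁺]·P(H₂)) = 4.57 × 10^-8.
E = E° − (0.0592/2) log Q = 0.85 − (0.0592/2)(-7.340) = 1.067 V.

1.07 V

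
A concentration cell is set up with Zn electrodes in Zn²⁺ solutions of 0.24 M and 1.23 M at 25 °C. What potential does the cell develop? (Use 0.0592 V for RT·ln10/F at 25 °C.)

0.021 V

Both half-cells are Zn²⁺/Zn, so E°_cell = 0. The concentrated side is the cathode; the cell reaction moves Zn²⁺ from high to low concentration with n = 2.
Q = [Zn²⁺]_dilute/[Zn²⁺]_conc = 0.24/1.23 = 0.195.
E = 0 − (0.0592/2) log Q = −(0.0592/2)(-0.710) = 0.0210 V.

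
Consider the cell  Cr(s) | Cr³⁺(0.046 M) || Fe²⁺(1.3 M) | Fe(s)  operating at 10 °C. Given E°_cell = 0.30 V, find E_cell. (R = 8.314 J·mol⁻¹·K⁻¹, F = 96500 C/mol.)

Balancing electrons gives n = 6; the reaction quotient is Q = [Cr³⁺]^2/[Fe²⁺]^3 = 9.63 × 10^-4.
E = E° − (RT/nF) ln Q = 0.30 − (8.314×283)/(6×96500) × (-6.945) = 0.300 + 0.028 = 0.328 V.

0.328 V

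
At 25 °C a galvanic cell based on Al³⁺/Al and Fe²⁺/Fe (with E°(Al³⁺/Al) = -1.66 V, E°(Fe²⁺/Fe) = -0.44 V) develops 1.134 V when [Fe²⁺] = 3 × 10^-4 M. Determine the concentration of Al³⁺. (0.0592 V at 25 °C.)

0.12 M

From the Nernst equation, log Q = n(E° − E)/0.0592 = 6(1.22 − 1.134)/0.0592 = 8.716, so Q = 5.2 × 10^8.
With Q = [Al³⁺]^2/[Fe²⁺]^3 and the known concentrations, [Al³⁺]^2 in the numerator gives [Al³⁺] = 0.12 M.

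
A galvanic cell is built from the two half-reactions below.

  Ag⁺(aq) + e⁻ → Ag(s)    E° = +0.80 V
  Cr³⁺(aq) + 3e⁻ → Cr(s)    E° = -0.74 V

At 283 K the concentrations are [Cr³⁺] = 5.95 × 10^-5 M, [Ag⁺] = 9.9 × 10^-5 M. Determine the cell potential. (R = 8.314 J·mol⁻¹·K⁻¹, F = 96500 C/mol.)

The Ag⁺/Ag couple has the higher reduction potential and acts as the cathode, so E°_cell = +0.80 − (-0.74) = 1.54 V.
Balancing electrons gives n = 3; the reaction quotient is Q = [Cr³⁺]/[Ag⁺]^3 = 6.13 × 10^7.
E = E° − (RT/nF) ln Q = 1.54 − (8.314×283)/(3×96500) × (17.932) = 1.540 − 0.146 = 1.394 V.

1.39 V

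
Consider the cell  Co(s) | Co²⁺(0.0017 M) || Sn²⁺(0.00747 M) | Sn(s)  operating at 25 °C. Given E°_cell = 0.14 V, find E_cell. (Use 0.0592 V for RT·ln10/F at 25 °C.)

0.159 V

Balancing electrons gives n = 2; the reaction quotient is Q = [Co²⁺]/[Sn²⁺] = 0.228.
At 25 °C, E = E° − (0.0592/n) log Q = 0.14 − (0.0592/2)(-0.643) = 0.140 + 0.019 = 0.159 V.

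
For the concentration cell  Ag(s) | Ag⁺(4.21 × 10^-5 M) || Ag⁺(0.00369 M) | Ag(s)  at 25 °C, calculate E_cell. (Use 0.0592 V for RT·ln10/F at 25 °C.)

Both half-cells are Ag⁺/Ag, so E°_cell = 0. The concentrated side is the cathode; the cell reaction moves Ag⁺ from high to low concentration with n = 1.
Q = [Ag⁺]_dilute/[Ag⁺]_conc = 4.21 × 10^-5/0.00369 = 0.0114.
E = 0 − (0.0592/1) log Q = −(0.0592/1)(-1.943) = 0.1150 V.

0.12 V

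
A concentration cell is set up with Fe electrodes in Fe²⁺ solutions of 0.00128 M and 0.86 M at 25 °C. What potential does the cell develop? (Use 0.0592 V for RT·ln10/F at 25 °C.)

Both half-cells are Fe²⁺/Fe, so E°_cell = 0. The concentrated side is the cathode; the cell reaction moves Fe²⁺ from high to low concentration with n = 2.
Q = [Fe²⁺]_dilute/[Fe²⁺]_conc = 0.00128/0.86 = 0.00149.
E = 0 − (0.0592/2) log Q = −(0.0592/2)(-2.827) = 0.0837 V.

0.084 V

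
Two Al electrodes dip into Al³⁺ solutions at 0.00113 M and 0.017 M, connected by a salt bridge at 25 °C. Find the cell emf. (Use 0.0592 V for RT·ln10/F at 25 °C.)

0.023 V

Both half-cells are Al³⁺/Al, so E°_cell = 0. The concentrated side is the cathode; the cell reaction moves Al³⁺ from high to low concentration with n = 3.
Q = [Al³⁺]_dilute/[Al³⁺]_conc = 0.00113/0.017 = 0.0665.
E = 0 − (0.0592/3) log Q = −(0.0592/3)(-1.177) = 0.0232 V.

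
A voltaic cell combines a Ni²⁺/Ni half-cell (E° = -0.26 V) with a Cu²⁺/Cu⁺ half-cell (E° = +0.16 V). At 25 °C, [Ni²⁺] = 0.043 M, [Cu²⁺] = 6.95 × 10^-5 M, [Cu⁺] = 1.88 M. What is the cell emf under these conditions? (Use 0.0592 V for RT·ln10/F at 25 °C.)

The Cu²⁺/Cu⁺ couple has the higher reduction potential and acts as the cathode, so E°_cell = +0.16 − (-0.26) = 0.42 V.
Balancing electrons gives n = 2; the reaction quotient is Q = [Ni²⁺]·[Cu⁺]^2/[Cu²⁺]^2 = 3.15 × 10^7.
At 25 °C, E = E° − (0.0592/n) log Q = 0.42 − (0.0592/2)(7.498) = 0.420 − 0.222 = 0.198 V.

0.198 V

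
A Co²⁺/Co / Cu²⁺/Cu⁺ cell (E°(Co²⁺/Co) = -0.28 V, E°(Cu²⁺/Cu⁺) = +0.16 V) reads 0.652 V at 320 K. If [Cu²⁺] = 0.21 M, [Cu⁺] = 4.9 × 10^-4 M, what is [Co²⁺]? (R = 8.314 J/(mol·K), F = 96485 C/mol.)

0.039 M

From the Nernst equation, ln Q = nF(E° − E)/RT = 2×96485×(0.44 − 0.652)/(8.314×320) = -15.377, so Q = 2.1 × 10^-7.
With Q = [Co²⁺]·[Cu⁺]^2/[Cu²⁺]^2 and the known concentrations, [Co²⁺] in the numerator gives [Co²⁺] = 0.039 M.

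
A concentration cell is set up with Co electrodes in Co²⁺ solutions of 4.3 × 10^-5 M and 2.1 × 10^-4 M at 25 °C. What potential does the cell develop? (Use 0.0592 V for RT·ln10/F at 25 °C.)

Both half-cells are Co²⁺/Co, so E°_cell = 0. The concentrated side is the cathode; the cell reaction moves Co²⁺ from high to low concentration with n = 2.
Q = [Co²⁺]_dilute/[Co²⁺]_conc = 4.3 × 10^-5/2.1 × 10^-4 = 0.205.
E = 0 − (0.0592/2) log Q = −(0.0592/2)(-0.689) = 0.0204 V.

0.020 V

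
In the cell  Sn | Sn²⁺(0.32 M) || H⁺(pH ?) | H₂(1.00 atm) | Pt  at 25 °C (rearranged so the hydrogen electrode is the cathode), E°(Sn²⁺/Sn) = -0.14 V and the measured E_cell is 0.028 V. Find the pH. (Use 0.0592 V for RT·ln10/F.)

E°_cell = 0.14 V and n = 2.
log Q = n(E° − E)/0.0592 = 2×(0.14 − 0.028)/0.0592 = 3.784.
With Q = [Sn²⁺]·P(H₂) / [H⁺]^2, solving for [H⁺] gives log[H⁺] = -2.139, so pH = 2.14.

pH = 2.14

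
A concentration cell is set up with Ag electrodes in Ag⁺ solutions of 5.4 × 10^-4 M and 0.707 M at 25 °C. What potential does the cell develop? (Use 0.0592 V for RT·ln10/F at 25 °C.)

0.18 V

Both half-cells are Ag⁺/Ag, so E°_cell = 0. The concentrated side is the cathode; the cell reaction moves Ag⁺ from high to low concentration with n = 1.
Q = [Ag⁺]_dilute/[Ag⁺]_conc = 5.4 × 10^-4/0.707 = 7.64 × 10^-4.
E = 0 − (0.0592/1) log Q = −(0.0592/1)(-3.117) = 0.1845 V.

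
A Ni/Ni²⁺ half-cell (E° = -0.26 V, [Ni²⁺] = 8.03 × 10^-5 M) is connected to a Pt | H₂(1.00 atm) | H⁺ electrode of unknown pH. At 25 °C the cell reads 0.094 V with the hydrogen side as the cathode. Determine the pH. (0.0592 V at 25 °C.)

pH = 4.85

E°_cell = 0.26 V and n = 2.
log Q = n(E° − E)/0.0592 = 2×(0.26 − 0.094)/0.0592 = 5.608.
With Q = [Ni²⁺]·P(H₂) / [H⁺]^2, solving for [H⁺] gives log[H⁺] = -4.852, so pH = 4.85.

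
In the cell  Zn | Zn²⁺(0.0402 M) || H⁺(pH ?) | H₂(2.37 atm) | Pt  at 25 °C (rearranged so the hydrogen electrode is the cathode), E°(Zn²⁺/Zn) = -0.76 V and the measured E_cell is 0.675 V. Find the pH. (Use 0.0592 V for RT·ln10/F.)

E°_cell = 0.76 V and n = 2.
log Q = n(E° − E)/0.0592 = 2×(0.76 − 0.675)/0.0592 = 2.872.
With Q = [Zn²⁺]·P(H₂) / [H⁺]^2, solving for [H⁺] gives log[H⁺] = -1.946, so pH = 1.95.

pH = 1.95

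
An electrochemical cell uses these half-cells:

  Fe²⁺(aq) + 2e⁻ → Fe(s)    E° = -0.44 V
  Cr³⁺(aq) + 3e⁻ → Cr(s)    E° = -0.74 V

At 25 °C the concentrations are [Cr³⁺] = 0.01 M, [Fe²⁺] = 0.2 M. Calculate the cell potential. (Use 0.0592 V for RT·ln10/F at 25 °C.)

0.319 V

The Fe²⁺/Fe couple has the higher reduction potential and acts as the cathode, so E°_cell = -0.44 − (-0.74) = 0.30 V.
Balancing electrons gives n = 6; the reaction quotient is Q = [Cr³⁺]^2/[Fe²⁺]^3 = 0.0125.
At 25 °C, E = E° − (0.0592/n) log Q = 0.30 − (0.0592/6)(-1.903) = 0.300 + 0.019 = 0.319 V.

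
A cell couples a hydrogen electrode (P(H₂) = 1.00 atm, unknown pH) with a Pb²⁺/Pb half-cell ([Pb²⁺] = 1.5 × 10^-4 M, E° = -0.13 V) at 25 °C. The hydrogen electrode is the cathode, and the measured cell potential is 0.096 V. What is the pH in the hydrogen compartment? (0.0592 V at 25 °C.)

E°_cell = 0.13 V and n = 2.
log Q = n(E° − E)/0.0592 = 2×(0.13 − 0.096)/0.0592 = 1.149.
With Q = [Pb²⁺]·P(H₂) / [H⁺]^2, solving for [H⁺] gives log[H⁺] = -2.486, so pH = 2.49.

pH = 2.49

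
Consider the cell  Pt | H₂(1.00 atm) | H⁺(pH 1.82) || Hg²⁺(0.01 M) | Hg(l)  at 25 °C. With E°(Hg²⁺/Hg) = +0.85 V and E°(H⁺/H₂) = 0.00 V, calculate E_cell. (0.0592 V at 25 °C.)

The Hg²⁺/Hg couple is the cathode, so E°_cell = 0.85 V; n = 2.
[H⁺] = 10^(−1.82) = 0.015 M, and Q = [H⁺]^2 / ([Hg²⁺]·P(H₂)) = 0.0229.
E = E° − (0.0592/2) log Q = 0.85 − (0.0592/2)(-1.640) = 0.899 V.

0.90 V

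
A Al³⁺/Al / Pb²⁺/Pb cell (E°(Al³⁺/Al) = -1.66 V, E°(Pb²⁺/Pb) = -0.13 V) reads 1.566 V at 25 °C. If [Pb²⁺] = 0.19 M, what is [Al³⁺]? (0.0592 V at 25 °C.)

From the Nernst equation, log Q = n(E° − E)/0.0592 = 6(1.53 − 1.566)/0.0592 = -3.649, so Q = 2.25 × 10^-4.
With Q = [Al³⁺]^2/[Pb²⁺]^3 and the known concentrations, [Al³⁺]^2 in the numerator gives [Al³⁺] = 0.0012 M.

0.0012 M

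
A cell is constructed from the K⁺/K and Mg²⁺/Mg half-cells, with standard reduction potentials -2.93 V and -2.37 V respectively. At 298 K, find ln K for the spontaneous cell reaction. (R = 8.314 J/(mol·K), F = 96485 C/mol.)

E°_cell = -2.37 − (-2.93) = 0.56 V, with n = 2 electrons transferred.
At equilibrium E = 0, so the Nernst equation gives ln K = nFE°/RT = (2)(96485)(0.56)/((8.314)(298)) = 43.62.

ln K = 43.6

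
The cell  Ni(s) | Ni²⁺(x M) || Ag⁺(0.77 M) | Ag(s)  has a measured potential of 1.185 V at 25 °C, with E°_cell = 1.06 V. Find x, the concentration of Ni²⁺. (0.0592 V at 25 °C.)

From the Nernst equation, log Q = n(E° − E)/0.0592 = 2(1.06 − 1.185)/0.0592 = -4.223, so Q = 5.98 × 10^-5.
With Q = [Ni²⁺]/[Ag⁺]^2 and the known concentrations, [Ni²⁺] in the numerator gives [Ni²⁺] = 3.5 × 10^-5 M.

3.5 × 10^-5 M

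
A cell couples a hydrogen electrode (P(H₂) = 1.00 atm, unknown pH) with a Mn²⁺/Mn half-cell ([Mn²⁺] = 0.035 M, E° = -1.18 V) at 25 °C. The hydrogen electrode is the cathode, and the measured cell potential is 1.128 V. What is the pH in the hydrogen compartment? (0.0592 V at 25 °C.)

E°_cell = 1.18 V and n = 2.
log Q = n(E° − E)/0.0592 = 2×(1.18 − 1.128)/0.0592 = 1.757.
With Q = [Mn²⁺]·P(H₂) / [H⁺]^2, solving for [H⁺] gives log[H⁺] = -1.606, so pH = 1.61.

pH = 1.61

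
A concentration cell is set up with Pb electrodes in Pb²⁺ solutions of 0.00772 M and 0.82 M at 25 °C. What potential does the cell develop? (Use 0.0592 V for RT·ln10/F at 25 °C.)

Both half-cells are Pb²⁺/Pb, so E°_cell = 0. The concentrated side is the cathode; the cell reaction moves Pb²⁺ from high to low concentration with n = 2.
Q = [Pb²⁺]_dilute/[Pb²⁺]_conc = 0.00772/0.82 = 0.00941.
E = 0 − (0.0592/2) log Q = −(0.0592/2)(-2.026) = 0.0600 V.

0.060 V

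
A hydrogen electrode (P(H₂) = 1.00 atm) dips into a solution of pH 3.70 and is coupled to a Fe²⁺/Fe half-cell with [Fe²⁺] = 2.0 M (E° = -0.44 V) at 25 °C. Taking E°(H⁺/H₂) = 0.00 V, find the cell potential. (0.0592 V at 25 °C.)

0.21 V

The hydrogen couple is the cathode, so E°_cell = 0.44 V; n = 2.
[H⁺] = 10^(−3.70) = 2 × 10^-4 M, and Q = [Fe²⁺]·P(H₂) / [H⁺]^2 = 5.02 × 10^7.
E = E° − (0.0592/2) log Q = 0.44 − (0.0592/2)(7.701) = 0.212 V.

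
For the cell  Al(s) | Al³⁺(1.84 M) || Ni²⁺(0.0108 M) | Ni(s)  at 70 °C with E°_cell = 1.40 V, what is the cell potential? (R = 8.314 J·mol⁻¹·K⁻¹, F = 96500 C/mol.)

1.33 V

Balancing electrons gives n = 6; the reaction quotient is Q = [Al³⁺]^2/[Ni²⁺]^3 = 2.69 × 10^6.
E = E° − (RT/nF) ln Q = 1.40 − (8.314×343)/(6×96500) × (14.804) = 1.400 − 0.073 = 1.327 V.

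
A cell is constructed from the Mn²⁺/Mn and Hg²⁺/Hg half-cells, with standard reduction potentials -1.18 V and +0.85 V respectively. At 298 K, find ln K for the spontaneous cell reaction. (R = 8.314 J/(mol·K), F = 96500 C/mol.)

ln K = 158.1

E°_cell = +0.85 − (-1.18) = 2.03 V, with n = 2 electrons transferred.
At equilibrium E = 0, so the Nernst equation gives ln K = nFE°/RT = (2)(96500)(2.03)/((8.314)(298)) = 158.13.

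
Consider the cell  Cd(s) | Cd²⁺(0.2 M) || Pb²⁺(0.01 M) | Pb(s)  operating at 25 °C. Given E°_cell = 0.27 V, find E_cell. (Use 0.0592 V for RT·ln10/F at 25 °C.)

Balancing electrons gives n = 2; the reaction quotient is Q = [Cd²⁺]/[Pb²⁺] = 20.0.
At 25 °C, E = E° − (0.0592/n) log Q = 0.27 − (0.0592/2)(1.301) = 0.270 − 0.039 = 0.231 V.

0.231 V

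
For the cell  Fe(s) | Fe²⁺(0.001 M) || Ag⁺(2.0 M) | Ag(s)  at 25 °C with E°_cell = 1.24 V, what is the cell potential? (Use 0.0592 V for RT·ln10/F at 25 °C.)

Balancing electrons gives n = 2; the reaction quotient is Q = [Fe²⁺]/[Ag⁺]^2 = 2.5 × 10^-4.
At 25 °C, E = E° − (0.0592/n) log Q = 1.24 − (0.0592/2)(-3.602) = 1.240 + 0.107 = 1.347 V.

1.35 V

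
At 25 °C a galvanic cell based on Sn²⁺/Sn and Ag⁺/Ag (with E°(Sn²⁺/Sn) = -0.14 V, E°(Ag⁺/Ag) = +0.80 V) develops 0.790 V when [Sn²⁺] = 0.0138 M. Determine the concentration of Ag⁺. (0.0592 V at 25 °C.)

3.4 × 10^-4 M

From the Nernst equation, log Q = n(E° − E)/0.0592 = 2(0.94 − 0.790)/0.0592 = 5.068, so Q = 1.17 × 10^5.
With Q = [Sn²⁺]/[Ag⁺]^2 and the known concentrations, [Ag⁺]^2 in the denominator gives [Ag⁺] = 3.4 × 10^-4 M.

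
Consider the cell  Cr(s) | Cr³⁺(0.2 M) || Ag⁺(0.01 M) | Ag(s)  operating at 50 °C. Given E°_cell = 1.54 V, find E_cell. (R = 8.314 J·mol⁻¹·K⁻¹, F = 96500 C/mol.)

1.43 V

Balancing electrons gives n = 3; the reaction quotient is Q = [Cr³⁺]/[Ag⁺]^3 = 2 × 10^5.
E = E° − (RT/nF) ln Q = 1.54 − (8.314×323)/(3×96500) × (12.206) = 1.540 − 0.113 = 1.427 V.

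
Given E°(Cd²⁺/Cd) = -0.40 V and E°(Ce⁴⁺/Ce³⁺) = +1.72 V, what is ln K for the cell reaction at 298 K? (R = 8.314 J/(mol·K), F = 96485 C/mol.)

ln K = 165.1

E°_cell = +1.72 − (-0.40) = 2.12 V, with n = 2 electrons transferred.
At equilibrium E = 0, so the Nernst equation gives ln K = nFE°/RT = (2)(96485)(2.12)/((8.314)(298)) = 165.12.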